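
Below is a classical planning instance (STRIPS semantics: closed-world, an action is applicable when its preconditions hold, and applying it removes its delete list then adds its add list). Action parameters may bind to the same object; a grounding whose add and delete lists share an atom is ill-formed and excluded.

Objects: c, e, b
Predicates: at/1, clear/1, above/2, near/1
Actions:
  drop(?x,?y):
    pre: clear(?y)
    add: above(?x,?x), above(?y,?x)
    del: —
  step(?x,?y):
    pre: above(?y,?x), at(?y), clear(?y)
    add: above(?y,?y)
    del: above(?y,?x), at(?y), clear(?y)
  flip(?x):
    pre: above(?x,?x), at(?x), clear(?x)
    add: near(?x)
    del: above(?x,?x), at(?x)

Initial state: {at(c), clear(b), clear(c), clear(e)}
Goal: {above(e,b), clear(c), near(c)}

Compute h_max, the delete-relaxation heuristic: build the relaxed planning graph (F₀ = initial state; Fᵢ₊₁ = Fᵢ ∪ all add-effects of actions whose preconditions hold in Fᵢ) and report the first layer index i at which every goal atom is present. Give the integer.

F0 = init (4 atoms)
F1 = F0 ∪ {above(b,b), above(b,c), above(b,e), above(c,b), above(c,c), above(c,e), above(e,b), above(e,c), above(e,e)}  (13 atoms)
F2 = F1 ∪ {near(c)}  (14 atoms)
goal ⊆ F2  ⇒  h_max = 2

2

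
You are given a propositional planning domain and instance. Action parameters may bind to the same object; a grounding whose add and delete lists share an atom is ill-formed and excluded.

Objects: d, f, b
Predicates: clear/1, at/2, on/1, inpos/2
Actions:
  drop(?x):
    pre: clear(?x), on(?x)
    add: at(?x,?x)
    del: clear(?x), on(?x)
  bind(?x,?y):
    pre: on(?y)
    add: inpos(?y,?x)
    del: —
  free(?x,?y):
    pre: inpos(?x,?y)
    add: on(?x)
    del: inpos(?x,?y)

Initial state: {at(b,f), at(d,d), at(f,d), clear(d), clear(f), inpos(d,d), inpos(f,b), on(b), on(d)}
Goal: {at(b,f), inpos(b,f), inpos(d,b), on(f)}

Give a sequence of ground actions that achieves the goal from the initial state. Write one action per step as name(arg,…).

1. bind(f,b)  →  {at(b,f), at(d,d), at(f,d), clear(d), clear(f), inpos(b,f), inpos(d,d), inpos(f,b), on(b), on(d)}
2. bind(b,d)  →  {at(b,f), at(d,d), at(f,d), clear(d), clear(f), inpos(b,f), inpos(d,b), inpos(d,d), inpos(f,b), on(b), on(d)}
3. free(f,b)  →  {at(b,f), at(d,d), at(f,d), clear(d), clear(f), inpos(b,f), inpos(d,b), inpos(d,d), on(b), on(d), on(f)}

bind(f,b); bind(b,d); free(f,b)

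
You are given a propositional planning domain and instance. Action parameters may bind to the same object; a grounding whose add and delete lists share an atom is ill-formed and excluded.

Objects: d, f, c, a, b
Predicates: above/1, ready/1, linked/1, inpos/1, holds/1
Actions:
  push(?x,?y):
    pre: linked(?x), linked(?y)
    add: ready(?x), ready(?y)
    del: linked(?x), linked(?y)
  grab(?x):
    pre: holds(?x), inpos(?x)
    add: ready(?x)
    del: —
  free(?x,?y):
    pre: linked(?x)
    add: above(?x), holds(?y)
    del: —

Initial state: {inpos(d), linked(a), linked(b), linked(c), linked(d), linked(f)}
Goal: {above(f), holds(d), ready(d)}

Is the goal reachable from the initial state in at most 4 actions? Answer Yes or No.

Yes

1. push(d,d)  →  {inpos(d), linked(a), linked(b), linked(c), linked(f), ready(d)}
2. free(f,d)  →  {above(f), holds(d), inpos(d), linked(a), linked(b), linked(c), linked(f), ready(d)}
optimal plan length = 2; 2 ≤ 4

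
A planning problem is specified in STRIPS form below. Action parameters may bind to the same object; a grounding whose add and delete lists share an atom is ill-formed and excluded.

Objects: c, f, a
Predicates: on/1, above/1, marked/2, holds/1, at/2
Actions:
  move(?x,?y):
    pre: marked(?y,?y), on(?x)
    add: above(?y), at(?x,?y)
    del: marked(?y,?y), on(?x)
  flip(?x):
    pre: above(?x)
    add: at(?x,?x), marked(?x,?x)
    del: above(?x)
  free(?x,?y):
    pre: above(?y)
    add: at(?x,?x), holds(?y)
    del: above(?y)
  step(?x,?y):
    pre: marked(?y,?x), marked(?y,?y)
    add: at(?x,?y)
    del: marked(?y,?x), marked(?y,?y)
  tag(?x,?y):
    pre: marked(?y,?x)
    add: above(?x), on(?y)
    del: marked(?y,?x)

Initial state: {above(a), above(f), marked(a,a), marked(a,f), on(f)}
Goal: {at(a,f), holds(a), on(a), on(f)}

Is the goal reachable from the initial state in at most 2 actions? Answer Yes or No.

1. flip(f)  →  {above(a), at(f,f), marked(a,a), marked(a,f), marked(f,f), on(f)}
2. free(c,a)  →  {at(c,c), at(f,f), holds(a), marked(a,a), marked(a,f), marked(f,f), on(f)}
3. tag(f,a)  →  {above(f), at(c,c), at(f,f), holds(a), marked(a,a), marked(f,f), on(a), on(f)}
4. move(a,f)  →  {above(f), at(a,f), at(c,c), at(f,f), holds(a), marked(a,a), on(f)}
5. tag(a,a)  →  {above(a), above(f), at(a,f), at(c,c), at(f,f), holds(a), on(a), on(f)}
optimal plan length = 5; 5 > 2

No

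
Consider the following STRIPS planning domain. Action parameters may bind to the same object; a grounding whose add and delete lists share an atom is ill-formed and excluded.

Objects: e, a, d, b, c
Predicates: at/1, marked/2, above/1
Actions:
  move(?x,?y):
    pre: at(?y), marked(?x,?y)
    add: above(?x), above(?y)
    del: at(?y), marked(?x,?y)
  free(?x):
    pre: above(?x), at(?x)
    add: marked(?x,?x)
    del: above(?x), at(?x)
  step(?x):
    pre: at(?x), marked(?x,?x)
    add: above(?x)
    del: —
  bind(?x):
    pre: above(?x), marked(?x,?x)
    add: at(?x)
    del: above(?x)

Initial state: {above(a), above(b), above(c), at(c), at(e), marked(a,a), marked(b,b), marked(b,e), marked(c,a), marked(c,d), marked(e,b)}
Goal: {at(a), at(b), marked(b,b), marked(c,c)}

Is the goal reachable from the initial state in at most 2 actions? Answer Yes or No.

1. free(c)  →  {above(a), above(b), at(e), marked(a,a), marked(b,b), marked(b,e), marked(c,a), marked(c,c), marked(c,d), marked(e,b)}
2. bind(a)  →  {above(b), at(a), at(e), marked(a,a), marked(b,b), marked(b,e), marked(c,a), marked(c,c), marked(c,d), marked(e,b)}
3. bind(b)  →  {at(a), at(b), at(e), marked(a,a), marked(b,b), marked(b,e), marked(c,a), marked(c,c), marked(c,d), marked(e,b)}
optimal plan length = 3; 3 > 2

No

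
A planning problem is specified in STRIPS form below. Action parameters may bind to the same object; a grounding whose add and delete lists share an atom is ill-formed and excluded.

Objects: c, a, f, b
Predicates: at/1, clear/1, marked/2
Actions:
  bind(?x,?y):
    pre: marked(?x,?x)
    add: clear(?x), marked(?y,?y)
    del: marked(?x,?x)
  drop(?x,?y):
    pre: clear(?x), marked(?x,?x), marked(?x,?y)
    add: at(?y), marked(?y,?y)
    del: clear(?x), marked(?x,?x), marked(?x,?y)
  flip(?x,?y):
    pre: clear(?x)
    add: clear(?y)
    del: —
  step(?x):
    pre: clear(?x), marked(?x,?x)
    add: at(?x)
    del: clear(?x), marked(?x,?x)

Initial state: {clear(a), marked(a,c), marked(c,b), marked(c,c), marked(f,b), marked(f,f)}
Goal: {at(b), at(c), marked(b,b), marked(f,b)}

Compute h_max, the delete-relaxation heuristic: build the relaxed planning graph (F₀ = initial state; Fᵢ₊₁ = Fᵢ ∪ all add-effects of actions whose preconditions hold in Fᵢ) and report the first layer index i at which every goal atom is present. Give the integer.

F0 = init (6 atoms)
F1 = F0 ∪ {clear(b), clear(c), clear(f), marked(a,a), marked(b,b)}  (11 atoms)
F2 = F1 ∪ {at(a), at(b), at(c), at(f)}  (15 atoms)
goal ⊆ F2  ⇒  h_max = 2

2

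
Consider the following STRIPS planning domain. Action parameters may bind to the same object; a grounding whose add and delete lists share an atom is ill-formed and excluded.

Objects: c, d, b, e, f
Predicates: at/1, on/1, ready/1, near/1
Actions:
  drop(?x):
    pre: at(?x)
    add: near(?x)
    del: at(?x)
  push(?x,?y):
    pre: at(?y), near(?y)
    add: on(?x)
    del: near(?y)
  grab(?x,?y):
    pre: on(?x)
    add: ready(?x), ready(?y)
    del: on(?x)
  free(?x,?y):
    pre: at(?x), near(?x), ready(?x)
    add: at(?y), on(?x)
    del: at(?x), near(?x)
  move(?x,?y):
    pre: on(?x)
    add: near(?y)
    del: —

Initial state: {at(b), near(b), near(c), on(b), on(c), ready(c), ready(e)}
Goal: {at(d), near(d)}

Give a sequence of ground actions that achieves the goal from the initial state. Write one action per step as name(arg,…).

grab(c,b); free(b,d); move(b,d)

1. grab(c,b)  →  {at(b), near(b), near(c), on(b), ready(b), ready(c), ready(e)}
2. free(b,d)  →  {at(d), near(c), on(b), ready(b), ready(c), ready(e)}
3. move(b,d)  →  {at(d), near(c), near(d), on(b), ready(b), ready(c), ready(e)}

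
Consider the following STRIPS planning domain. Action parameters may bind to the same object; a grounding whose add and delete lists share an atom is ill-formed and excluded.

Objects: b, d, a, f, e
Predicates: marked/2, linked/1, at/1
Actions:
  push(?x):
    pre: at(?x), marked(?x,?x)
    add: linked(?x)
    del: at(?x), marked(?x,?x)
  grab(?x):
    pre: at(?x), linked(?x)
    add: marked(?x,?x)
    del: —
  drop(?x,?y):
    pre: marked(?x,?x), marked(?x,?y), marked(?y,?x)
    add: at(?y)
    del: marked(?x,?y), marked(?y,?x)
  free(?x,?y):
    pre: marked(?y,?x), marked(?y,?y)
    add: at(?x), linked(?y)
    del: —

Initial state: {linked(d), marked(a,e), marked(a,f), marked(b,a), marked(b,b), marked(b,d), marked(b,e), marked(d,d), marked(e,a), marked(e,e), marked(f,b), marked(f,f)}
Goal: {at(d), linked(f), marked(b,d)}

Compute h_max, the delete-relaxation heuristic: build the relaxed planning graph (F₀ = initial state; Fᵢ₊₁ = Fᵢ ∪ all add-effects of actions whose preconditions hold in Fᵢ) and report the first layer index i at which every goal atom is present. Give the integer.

F0 = init (12 atoms)
F1 = F0 ∪ {at(a), at(b), at(d), at(e), at(f), linked(b), linked(e), linked(f)}  (20 atoms)
goal ⊆ F1  ⇒  h_max = 1

1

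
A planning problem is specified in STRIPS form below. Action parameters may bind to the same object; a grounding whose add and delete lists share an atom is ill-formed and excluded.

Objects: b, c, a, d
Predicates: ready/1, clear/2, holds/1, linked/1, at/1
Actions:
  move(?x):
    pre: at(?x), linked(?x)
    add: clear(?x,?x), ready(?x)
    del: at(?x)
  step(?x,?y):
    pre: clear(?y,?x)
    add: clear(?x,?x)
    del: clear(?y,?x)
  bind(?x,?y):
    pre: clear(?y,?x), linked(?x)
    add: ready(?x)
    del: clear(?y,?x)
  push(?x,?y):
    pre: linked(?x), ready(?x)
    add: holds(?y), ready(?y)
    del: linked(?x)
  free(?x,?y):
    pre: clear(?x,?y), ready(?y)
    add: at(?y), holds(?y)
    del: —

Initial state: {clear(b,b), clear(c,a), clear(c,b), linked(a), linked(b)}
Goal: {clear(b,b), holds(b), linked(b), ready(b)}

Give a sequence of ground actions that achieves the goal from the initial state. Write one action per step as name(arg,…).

1. bind(b,c)  →  {clear(b,b), clear(c,a), linked(a), linked(b), ready(b)}
2. free(b,b)  →  {at(b), clear(b,b), clear(c,a), holds(b), linked(a), linked(b), ready(b)}

bind(b,c); free(b,b)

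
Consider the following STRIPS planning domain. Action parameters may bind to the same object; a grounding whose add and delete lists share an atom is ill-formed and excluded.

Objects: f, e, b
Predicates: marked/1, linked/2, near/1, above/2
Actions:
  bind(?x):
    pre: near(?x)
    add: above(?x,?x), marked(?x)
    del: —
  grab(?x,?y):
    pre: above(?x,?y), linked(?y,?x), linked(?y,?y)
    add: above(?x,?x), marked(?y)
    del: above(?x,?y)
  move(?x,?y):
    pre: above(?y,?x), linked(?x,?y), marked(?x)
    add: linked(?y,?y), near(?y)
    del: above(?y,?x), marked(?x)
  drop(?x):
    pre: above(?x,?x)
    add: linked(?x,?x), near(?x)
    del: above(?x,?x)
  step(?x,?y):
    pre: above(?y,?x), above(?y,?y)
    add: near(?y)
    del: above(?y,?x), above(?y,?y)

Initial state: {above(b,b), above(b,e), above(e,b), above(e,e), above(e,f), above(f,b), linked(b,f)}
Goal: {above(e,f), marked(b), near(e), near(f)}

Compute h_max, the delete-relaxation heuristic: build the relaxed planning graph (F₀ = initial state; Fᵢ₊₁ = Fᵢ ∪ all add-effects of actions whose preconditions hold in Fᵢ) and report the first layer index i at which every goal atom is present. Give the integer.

3

F0 = init (7 atoms)
F1 = F0 ∪ {linked(b,b), linked(e,e), near(b), near(e)}  (11 atoms)
F2 = F1 ∪ {above(f,f), marked(b), marked(e)}  (14 atoms)
F3 = F2 ∪ {linked(f,f), near(f)}  (16 atoms)
goal ⊆ F3  ⇒  h_max = 3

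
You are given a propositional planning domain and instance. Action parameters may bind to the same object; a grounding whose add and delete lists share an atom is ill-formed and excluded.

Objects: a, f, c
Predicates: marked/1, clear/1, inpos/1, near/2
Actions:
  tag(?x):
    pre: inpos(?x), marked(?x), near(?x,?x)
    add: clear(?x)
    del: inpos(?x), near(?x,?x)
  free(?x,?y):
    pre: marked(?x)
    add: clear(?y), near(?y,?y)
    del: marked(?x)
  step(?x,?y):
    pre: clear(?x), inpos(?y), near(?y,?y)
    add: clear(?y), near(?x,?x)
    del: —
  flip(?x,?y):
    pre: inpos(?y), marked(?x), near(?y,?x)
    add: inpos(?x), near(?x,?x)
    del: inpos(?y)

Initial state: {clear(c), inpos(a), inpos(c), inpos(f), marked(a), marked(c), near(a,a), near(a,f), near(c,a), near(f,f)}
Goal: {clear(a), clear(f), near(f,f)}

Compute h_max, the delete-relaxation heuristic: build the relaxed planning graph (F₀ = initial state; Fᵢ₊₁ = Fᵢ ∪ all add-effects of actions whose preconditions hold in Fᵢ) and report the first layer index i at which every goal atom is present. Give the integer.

1

F0 = init (10 atoms)
F1 = F0 ∪ {clear(a), clear(f), near(c,c)}  (13 atoms)
goal ⊆ F1  ⇒  h_max = 1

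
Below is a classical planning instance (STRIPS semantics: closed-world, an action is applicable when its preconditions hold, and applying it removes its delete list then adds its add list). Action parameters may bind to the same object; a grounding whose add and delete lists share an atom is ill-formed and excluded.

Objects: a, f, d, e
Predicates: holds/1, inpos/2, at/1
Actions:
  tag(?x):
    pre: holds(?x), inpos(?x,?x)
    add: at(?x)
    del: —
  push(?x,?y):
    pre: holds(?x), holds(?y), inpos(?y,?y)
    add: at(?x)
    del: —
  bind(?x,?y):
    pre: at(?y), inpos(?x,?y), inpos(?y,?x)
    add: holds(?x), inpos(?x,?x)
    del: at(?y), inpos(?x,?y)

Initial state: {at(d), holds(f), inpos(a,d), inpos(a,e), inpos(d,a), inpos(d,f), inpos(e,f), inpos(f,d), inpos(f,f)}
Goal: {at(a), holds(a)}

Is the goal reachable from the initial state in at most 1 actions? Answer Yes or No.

No

1. bind(a,d)  →  {holds(a), holds(f), inpos(a,a), inpos(a,e), inpos(d,a), inpos(d,f), inpos(e,f), inpos(f,d), inpos(f,f)}
2. tag(a)  →  {at(a), holds(a), holds(f), inpos(a,a), inpos(a,e), inpos(d,a), inpos(d,f), inpos(e,f), inpos(f,d), inpos(f,f)}
optimal plan length = 2; 2 > 1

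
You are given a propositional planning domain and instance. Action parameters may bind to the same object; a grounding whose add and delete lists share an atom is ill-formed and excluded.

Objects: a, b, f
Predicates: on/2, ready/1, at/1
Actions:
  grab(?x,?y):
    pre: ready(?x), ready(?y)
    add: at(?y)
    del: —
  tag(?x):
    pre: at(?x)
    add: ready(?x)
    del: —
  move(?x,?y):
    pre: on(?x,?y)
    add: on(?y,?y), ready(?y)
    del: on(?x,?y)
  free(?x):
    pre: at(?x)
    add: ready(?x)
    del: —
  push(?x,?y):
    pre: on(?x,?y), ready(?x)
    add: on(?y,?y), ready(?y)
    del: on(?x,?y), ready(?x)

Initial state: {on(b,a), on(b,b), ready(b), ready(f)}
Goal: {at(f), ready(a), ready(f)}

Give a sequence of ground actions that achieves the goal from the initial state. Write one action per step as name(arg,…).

1. grab(b,f)  →  {at(f), on(b,a), on(b,b), ready(b), ready(f)}
2. move(b,a)  →  {at(f), on(a,a), on(b,b), ready(a), ready(b), ready(f)}

grab(b,f); move(b,a)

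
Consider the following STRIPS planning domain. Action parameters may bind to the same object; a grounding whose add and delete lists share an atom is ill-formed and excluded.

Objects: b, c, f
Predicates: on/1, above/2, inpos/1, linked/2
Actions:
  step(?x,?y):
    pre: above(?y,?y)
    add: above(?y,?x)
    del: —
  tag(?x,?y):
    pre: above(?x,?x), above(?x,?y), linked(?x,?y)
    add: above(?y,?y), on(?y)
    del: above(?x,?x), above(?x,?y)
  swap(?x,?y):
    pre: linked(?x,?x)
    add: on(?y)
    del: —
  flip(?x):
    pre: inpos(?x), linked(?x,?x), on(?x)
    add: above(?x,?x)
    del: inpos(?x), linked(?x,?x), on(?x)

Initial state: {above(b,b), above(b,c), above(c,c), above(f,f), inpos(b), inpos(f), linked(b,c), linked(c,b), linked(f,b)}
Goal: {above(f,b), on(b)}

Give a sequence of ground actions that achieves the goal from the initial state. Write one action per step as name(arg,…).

step(b,c); step(b,f); tag(c,b)

1. step(b,c)  →  {above(b,b), above(b,c), above(c,b), above(c,c), above(f,f), inpos(b), inpos(f), linked(b,c), linked(c,b), linked(f,b)}
2. step(b,f)  →  {above(b,b), above(b,c), above(c,b), above(c,c), above(f,b), above(f,f), inpos(b), inpos(f), linked(b,c), linked(c,b), linked(f,b)}
3. tag(c,b)  →  {above(b,b), above(b,c), above(f,b), above(f,f), inpos(b), inpos(f), linked(b,c), linked(c,b), linked(f,b), on(b)}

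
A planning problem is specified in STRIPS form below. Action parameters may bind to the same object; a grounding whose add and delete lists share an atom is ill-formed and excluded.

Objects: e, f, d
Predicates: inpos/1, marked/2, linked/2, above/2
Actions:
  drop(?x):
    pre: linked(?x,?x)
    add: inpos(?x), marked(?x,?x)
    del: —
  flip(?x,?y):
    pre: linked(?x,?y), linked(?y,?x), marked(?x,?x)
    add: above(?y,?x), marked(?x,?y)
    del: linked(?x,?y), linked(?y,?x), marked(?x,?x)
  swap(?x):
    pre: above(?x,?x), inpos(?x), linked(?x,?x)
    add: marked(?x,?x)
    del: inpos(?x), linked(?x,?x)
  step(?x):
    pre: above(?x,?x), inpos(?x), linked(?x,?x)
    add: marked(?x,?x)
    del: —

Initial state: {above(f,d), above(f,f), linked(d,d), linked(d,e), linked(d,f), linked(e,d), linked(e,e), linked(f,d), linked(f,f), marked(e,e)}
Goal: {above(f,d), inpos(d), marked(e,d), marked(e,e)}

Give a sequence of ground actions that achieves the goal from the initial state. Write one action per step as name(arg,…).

drop(d); flip(e,d); drop(e)

1. drop(d)  →  {above(f,d), above(f,f), inpos(d), linked(d,d), linked(d,e), linked(d,f), linked(e,d), linked(e,e), linked(f,d), linked(f,f), marked(d,d), marked(e,e)}
2. flip(e,d)  →  {above(d,e), above(f,d), above(f,f), inpos(d), linked(d,d), linked(d,f), linked(e,e), linked(f,d), linked(f,f), marked(d,d), marked(e,d)}
3. drop(e)  →  {above(d,e), above(f,d), above(f,f), inpos(d), inpos(e), linked(d,d), linked(d,f), linked(e,e), linked(f,d), linked(f,f), marked(d,d), marked(e,d), marked(e,e)}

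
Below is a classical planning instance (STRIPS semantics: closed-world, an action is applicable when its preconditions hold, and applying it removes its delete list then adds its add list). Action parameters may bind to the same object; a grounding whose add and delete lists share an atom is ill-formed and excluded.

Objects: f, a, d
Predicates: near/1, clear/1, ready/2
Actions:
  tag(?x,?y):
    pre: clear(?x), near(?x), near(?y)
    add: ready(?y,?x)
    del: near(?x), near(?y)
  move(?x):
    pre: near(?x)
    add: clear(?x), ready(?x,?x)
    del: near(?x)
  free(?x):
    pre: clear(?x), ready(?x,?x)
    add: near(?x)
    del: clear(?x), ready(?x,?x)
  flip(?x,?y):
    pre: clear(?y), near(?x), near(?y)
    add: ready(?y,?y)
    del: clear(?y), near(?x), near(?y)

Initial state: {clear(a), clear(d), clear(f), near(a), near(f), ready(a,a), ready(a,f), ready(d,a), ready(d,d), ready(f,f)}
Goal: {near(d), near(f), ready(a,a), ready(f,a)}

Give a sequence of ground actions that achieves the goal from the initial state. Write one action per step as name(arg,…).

1. tag(a,f)  →  {clear(a), clear(d), clear(f), ready(a,a), ready(a,f), ready(d,a), ready(d,d), ready(f,a), ready(f,f)}
2. free(f)  →  {clear(a), clear(d), near(f), ready(a,a), ready(a,f), ready(d,a), ready(d,d), ready(f,a)}
3. free(d)  →  {clear(a), near(d), near(f), ready(a,a), ready(a,f), ready(d,a), ready(f,a)}

tag(a,f); free(f); free(d)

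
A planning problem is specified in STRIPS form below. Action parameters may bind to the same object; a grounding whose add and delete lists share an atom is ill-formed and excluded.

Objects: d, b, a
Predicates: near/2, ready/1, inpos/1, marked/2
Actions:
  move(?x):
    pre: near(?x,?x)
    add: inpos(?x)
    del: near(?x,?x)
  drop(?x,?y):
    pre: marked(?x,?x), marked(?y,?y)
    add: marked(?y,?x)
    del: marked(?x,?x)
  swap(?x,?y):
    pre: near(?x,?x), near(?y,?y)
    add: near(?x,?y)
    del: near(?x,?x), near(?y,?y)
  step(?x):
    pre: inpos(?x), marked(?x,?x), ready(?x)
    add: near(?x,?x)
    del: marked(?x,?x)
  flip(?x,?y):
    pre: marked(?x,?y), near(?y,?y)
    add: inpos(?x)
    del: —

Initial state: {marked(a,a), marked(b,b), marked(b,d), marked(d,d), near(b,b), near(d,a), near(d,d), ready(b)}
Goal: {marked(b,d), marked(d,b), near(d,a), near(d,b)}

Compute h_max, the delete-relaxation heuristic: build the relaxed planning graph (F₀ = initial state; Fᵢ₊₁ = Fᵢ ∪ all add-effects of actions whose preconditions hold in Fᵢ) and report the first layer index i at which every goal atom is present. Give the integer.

1

F0 = init (8 atoms)
F1 = F0 ∪ {inpos(b), inpos(d), marked(a,b), marked(a,d), marked(b,a), marked(d,a), marked(d,b), near(b,d), near(d,b)}  (17 atoms)
goal ⊆ F1  ⇒  h_max = 1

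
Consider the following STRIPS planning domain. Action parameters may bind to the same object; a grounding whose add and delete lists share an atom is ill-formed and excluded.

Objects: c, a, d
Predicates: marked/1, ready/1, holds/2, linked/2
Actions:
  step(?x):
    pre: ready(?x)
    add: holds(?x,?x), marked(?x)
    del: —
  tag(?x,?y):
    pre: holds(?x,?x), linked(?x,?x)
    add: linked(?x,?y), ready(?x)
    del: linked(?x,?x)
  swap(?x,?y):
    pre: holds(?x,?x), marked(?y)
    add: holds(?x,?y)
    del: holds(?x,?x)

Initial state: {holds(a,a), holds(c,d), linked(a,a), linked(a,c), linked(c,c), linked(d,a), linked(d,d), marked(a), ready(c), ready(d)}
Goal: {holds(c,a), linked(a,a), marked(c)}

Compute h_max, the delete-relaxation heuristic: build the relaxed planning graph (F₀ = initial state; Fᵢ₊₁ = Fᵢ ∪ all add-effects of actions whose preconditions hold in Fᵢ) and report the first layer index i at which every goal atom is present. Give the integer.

F0 = init (10 atoms)
F1 = F0 ∪ {holds(c,c), holds(d,d), linked(a,d), marked(c), marked(d), ready(a)}  (16 atoms)
F2 = F1 ∪ {holds(a,c), holds(a,d), holds(c,a), holds(d,a), holds(d,c), linked(c,a), linked(c,d), linked(d,c)}  (24 atoms)
goal ⊆ F2  ⇒  h_max = 2

2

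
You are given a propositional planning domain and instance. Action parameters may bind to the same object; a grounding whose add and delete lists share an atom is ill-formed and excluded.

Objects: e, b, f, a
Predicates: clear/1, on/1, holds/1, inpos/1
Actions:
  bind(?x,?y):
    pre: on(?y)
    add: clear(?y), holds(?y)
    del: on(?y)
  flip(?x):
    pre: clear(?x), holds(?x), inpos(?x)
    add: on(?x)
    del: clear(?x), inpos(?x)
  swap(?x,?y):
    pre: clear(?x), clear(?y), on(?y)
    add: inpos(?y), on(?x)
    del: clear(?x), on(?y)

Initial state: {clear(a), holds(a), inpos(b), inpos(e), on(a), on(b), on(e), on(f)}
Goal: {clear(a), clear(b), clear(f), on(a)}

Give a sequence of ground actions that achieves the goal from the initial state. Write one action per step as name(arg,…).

1. bind(e,b)  →  {clear(a), clear(b), holds(a), holds(b), inpos(b), inpos(e), on(a), on(e), on(f)}
2. bind(e,f)  →  {clear(a), clear(b), clear(f), holds(a), holds(b), holds(f), inpos(b), inpos(e), on(a), on(e)}

bind(e,b); bind(e,f)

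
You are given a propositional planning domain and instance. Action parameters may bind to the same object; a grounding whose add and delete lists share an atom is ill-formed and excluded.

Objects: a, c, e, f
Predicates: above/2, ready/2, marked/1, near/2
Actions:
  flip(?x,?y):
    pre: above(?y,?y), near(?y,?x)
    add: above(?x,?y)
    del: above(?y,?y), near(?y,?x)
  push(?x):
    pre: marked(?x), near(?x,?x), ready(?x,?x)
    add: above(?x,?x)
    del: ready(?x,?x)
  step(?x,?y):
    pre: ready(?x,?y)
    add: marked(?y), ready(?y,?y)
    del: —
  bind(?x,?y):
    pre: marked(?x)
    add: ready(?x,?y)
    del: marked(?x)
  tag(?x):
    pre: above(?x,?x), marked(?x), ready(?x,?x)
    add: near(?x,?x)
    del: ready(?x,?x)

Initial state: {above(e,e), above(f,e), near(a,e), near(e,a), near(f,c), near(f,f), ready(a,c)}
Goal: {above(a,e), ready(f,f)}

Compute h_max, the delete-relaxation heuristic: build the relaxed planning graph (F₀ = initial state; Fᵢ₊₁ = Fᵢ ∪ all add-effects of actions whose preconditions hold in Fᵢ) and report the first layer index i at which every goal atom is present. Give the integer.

3

F0 = init (7 atoms)
F1 = F0 ∪ {above(a,e), marked(c), ready(c,c)}  (10 atoms)
F2 = F1 ∪ {ready(c,a), ready(c,e), ready(c,f)}  (13 atoms)
F3 = F2 ∪ {marked(a), marked(e), marked(f), ready(a,a), ready(e,e), ready(f,f)}  (19 atoms)
goal ⊆ F3  ⇒  h_max = 3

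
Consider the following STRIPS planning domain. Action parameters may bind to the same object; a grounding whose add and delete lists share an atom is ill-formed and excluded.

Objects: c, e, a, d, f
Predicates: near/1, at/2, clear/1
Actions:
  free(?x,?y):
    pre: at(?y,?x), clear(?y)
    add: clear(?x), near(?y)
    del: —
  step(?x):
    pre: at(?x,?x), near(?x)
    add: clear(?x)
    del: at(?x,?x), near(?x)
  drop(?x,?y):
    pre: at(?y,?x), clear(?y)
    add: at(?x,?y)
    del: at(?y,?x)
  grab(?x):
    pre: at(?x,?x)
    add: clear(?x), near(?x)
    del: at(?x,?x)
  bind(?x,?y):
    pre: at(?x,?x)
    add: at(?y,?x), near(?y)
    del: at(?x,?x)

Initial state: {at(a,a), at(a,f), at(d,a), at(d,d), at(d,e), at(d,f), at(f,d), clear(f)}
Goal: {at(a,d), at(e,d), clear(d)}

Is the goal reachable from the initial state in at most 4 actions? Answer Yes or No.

Yes

1. free(d,f)  →  {at(a,a), at(a,f), at(d,a), at(d,d), at(d,e), at(d,f), at(f,d), clear(d), clear(f), near(f)}
2. drop(e,d)  →  {at(a,a), at(a,f), at(d,a), at(d,d), at(d,f), at(e,d), at(f,d), clear(d), clear(f), near(f)}
3. drop(a,d)  →  {at(a,a), at(a,d), at(a,f), at(d,d), at(d,f), at(e,d), at(f,d), clear(d), clear(f), near(f)}
optimal plan length = 3; 3 ≤ 4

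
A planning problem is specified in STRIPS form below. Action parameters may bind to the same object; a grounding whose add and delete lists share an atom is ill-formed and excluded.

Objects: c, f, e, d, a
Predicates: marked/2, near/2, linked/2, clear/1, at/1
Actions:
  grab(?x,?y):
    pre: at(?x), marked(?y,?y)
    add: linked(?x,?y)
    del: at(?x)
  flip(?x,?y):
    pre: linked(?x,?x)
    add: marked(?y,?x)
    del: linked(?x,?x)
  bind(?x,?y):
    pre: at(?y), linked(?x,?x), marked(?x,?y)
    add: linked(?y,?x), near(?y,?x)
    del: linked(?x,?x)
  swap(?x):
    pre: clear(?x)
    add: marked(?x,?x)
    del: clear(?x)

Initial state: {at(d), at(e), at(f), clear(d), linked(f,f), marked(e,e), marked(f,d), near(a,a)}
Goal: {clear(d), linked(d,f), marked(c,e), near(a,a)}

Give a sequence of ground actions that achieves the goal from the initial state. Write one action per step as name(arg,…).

1. grab(e,e)  →  {at(d), at(f), clear(d), linked(e,e), linked(f,f), marked(e,e), marked(f,d), near(a,a)}
2. flip(e,c)  →  {at(d), at(f), clear(d), linked(f,f), marked(c,e), marked(e,e), marked(f,d), near(a,a)}
3. bind(f,d)  →  {at(d), at(f), clear(d), linked(d,f), marked(c,e), marked(e,e), marked(f,d), near(a,a), near(d,f)}

grab(e,e); flip(e,c); bind(f,d)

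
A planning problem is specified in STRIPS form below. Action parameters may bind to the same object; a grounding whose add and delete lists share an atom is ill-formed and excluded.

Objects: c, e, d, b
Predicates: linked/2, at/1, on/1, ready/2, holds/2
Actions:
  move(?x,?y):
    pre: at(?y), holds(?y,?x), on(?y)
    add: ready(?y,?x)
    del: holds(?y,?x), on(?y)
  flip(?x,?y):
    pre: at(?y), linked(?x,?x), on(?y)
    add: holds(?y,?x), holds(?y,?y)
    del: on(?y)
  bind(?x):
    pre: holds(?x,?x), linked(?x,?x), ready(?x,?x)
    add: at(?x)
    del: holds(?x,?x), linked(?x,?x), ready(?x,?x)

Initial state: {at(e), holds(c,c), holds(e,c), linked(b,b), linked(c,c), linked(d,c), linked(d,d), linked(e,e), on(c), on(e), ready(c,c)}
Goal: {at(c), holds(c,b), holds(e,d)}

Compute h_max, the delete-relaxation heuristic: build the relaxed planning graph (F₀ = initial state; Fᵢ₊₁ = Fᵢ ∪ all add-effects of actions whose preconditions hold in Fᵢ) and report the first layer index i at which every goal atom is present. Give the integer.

2

F0 = init (11 atoms)
F1 = F0 ∪ {at(c), holds(e,b), holds(e,d), holds(e,e), ready(e,c)}  (16 atoms)
F2 = F1 ∪ {holds(c,b), holds(c,d), holds(c,e), ready(e,b), ready(e,d), ready(e,e)}  (22 atoms)
goal ⊆ F2  ⇒  h_max = 2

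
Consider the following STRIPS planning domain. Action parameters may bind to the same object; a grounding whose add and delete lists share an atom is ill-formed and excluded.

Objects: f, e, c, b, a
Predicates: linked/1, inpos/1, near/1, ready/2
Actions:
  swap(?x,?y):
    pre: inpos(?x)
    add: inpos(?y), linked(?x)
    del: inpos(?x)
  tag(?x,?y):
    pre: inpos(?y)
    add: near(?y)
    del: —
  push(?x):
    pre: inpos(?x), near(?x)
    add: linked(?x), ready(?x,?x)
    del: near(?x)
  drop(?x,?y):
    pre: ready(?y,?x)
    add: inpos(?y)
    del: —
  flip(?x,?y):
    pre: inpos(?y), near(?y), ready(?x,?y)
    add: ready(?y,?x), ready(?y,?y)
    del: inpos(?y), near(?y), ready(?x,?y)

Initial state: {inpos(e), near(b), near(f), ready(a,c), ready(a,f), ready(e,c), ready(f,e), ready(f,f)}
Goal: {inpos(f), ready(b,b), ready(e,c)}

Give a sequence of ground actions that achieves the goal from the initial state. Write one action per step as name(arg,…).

swap(e,b); push(b); swap(b,f)

1. swap(e,b)  →  {inpos(b), linked(e), near(b), near(f), ready(a,c), ready(a,f), ready(e,c), ready(f,e), ready(f,f)}
2. push(b)  →  {inpos(b), linked(b), linked(e), near(f), ready(a,c), ready(a,f), ready(b,b), ready(e,c), ready(f,e), ready(f,f)}
3. swap(b,f)  →  {inpos(f), linked(b), linked(e), near(f), ready(a,c), ready(a,f), ready(b,b), ready(e,c), ready(f,e), ready(f,f)}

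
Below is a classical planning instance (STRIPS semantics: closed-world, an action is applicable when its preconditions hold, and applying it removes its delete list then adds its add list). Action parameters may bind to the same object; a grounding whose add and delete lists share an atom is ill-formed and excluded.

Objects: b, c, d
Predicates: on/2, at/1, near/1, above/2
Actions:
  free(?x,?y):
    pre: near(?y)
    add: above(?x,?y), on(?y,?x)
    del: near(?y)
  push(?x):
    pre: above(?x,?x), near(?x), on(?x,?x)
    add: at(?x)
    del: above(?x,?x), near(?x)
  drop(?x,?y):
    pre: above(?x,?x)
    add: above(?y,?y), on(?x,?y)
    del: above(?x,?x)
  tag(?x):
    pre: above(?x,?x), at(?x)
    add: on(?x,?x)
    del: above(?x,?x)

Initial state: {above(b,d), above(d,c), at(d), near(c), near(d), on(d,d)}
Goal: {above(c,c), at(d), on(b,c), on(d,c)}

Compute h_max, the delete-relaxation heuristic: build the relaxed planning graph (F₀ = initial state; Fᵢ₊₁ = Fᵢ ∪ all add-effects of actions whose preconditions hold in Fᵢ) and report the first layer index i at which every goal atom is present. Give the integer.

F0 = init (6 atoms)
F1 = F0 ∪ {above(b,c), above(c,c), above(c,d), above(d,d), on(c,b), on(c,c), on(c,d), on(d,b), on(d,c)}  (15 atoms)
F2 = F1 ∪ {above(b,b), at(c)}  (17 atoms)
F3 = F2 ∪ {on(b,c), on(b,d)}  (19 atoms)
goal ⊆ F3  ⇒  h_max = 3

3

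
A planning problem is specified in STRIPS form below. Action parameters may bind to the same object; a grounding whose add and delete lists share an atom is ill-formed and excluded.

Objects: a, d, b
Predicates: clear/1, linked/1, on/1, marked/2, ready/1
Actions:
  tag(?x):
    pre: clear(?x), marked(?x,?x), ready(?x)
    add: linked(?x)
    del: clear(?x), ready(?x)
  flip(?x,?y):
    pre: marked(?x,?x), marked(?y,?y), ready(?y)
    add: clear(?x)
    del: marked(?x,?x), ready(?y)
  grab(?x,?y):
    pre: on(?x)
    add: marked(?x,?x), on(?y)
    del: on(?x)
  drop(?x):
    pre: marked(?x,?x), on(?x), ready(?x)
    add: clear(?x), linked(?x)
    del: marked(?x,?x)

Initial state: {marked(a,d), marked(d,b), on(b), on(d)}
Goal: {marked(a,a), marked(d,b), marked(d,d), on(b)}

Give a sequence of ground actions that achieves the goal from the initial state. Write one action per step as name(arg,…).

grab(d,a); grab(a,d)

1. grab(d,a)  →  {marked(a,d), marked(d,b), marked(d,d), on(a), on(b)}
2. grab(a,d)  →  {marked(a,a), marked(a,d), marked(d,b), marked(d,d), on(b), on(d)}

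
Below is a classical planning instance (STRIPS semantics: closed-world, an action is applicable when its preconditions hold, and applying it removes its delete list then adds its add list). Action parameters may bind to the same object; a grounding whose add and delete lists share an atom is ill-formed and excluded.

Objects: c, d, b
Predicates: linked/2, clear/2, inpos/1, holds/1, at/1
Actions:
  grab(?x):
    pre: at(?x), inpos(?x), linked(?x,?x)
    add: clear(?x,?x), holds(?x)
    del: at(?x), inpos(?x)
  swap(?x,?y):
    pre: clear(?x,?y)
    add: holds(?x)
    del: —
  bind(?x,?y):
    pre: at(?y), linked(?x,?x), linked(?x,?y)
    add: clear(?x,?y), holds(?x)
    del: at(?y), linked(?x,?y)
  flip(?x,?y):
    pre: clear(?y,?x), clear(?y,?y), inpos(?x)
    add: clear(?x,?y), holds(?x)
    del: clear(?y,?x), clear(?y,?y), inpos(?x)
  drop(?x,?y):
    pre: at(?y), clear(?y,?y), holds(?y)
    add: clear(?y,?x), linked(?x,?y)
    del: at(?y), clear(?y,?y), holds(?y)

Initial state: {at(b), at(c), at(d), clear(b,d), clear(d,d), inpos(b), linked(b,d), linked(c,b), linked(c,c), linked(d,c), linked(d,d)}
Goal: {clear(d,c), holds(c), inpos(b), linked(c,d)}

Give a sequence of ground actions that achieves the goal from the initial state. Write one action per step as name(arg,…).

1. swap(d,d)  →  {at(b), at(c), at(d), clear(b,d), clear(d,d), holds(d), inpos(b), linked(b,d), linked(c,b), linked(c,c), linked(d,c), linked(d,d)}
2. bind(c,c)  →  {at(b), at(d), clear(b,d), clear(c,c), clear(d,d), holds(c), holds(d), inpos(b), linked(b,d), linked(c,b), linked(d,c), linked(d,d)}
3. drop(c,d)  →  {at(b), clear(b,d), clear(c,c), clear(d,c), holds(c), inpos(b), linked(b,d), linked(c,b), linked(c,d), linked(d,c), linked(d,d)}

swap(d,d); bind(c,c); drop(c,d)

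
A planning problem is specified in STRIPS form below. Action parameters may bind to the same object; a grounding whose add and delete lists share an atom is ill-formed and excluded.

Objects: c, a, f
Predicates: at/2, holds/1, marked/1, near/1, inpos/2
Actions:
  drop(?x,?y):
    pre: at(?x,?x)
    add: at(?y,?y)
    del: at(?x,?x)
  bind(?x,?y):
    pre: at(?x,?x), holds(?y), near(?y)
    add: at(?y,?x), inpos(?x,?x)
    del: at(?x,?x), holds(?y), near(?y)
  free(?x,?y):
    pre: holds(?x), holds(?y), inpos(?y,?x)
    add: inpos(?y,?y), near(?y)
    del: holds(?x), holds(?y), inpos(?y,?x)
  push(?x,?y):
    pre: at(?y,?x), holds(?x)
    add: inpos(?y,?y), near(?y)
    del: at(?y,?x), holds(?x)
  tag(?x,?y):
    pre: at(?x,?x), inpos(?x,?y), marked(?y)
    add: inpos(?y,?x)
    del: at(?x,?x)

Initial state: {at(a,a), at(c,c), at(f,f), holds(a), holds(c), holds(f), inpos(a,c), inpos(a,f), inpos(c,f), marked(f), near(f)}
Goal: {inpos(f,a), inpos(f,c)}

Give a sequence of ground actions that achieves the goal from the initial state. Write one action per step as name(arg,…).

1. tag(c,f)  →  {at(a,a), at(f,f), holds(a), holds(c), holds(f), inpos(a,c), inpos(a,f), inpos(c,f), inpos(f,c), marked(f), near(f)}
2. tag(a,f)  →  {at(f,f), holds(a), holds(c), holds(f), inpos(a,c), inpos(a,f), inpos(c,f), inpos(f,a), inpos(f,c), marked(f), near(f)}

tag(c,f); tag(a,f)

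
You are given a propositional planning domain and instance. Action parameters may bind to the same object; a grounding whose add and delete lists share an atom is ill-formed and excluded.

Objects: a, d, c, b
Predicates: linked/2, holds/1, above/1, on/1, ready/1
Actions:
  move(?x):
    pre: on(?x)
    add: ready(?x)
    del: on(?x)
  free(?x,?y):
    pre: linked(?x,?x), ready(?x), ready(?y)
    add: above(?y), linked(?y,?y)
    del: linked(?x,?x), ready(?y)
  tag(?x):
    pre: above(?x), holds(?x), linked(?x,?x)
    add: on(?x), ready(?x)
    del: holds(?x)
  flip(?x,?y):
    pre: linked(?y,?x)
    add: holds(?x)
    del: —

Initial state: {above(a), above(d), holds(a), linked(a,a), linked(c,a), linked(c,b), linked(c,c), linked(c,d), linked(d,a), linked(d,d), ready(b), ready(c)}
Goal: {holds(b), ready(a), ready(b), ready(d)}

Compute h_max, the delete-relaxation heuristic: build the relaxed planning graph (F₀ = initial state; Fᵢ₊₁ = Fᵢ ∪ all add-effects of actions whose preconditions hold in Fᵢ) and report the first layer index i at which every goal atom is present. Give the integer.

F0 = init (12 atoms)
F1 = F0 ∪ {above(b), holds(b), holds(c), holds(d), linked(b,b), on(a), ready(a)}  (19 atoms)
F2 = F1 ∪ {above(c), on(b), on(d), ready(d)}  (23 atoms)
goal ⊆ F2  ⇒  h_max = 2

2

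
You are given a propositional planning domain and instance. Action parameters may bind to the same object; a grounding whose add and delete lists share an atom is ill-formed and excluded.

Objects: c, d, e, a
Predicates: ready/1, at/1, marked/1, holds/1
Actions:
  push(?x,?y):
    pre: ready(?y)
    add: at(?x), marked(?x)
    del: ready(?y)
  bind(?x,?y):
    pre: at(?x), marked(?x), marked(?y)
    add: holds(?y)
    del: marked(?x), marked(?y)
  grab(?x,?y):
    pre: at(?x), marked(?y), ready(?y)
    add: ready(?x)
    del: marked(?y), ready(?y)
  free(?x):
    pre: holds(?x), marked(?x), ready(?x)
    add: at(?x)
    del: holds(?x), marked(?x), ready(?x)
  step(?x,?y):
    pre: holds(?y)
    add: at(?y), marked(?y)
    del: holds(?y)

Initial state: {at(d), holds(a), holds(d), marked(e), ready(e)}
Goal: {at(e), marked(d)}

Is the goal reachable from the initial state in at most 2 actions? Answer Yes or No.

1. push(e,e)  →  {at(d), at(e), holds(a), holds(d), marked(e)}
2. step(c,d)  →  {at(d), at(e), holds(a), marked(d), marked(e)}
optimal plan length = 2; 2 ≤ 2

Yes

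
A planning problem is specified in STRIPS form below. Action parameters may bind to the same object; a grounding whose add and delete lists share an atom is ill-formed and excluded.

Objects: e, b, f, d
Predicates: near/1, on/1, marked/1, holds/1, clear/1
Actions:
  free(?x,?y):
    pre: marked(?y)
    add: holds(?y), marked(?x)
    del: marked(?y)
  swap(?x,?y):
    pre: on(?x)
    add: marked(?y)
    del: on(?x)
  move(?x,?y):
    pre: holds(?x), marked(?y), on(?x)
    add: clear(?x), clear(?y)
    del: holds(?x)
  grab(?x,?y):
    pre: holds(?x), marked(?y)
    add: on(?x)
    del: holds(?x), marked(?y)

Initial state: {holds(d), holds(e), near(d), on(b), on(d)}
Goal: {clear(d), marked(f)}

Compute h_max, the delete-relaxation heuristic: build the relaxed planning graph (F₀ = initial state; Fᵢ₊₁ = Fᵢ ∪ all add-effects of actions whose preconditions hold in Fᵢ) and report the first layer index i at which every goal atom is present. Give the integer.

2

F0 = init (5 atoms)
F1 = F0 ∪ {marked(b), marked(d), marked(e), marked(f)}  (9 atoms)
F2 = F1 ∪ {clear(b), clear(d), clear(e), clear(f), holds(b), holds(f), on(e)}  (16 atoms)
goal ⊆ F2  ⇒  h_max = 2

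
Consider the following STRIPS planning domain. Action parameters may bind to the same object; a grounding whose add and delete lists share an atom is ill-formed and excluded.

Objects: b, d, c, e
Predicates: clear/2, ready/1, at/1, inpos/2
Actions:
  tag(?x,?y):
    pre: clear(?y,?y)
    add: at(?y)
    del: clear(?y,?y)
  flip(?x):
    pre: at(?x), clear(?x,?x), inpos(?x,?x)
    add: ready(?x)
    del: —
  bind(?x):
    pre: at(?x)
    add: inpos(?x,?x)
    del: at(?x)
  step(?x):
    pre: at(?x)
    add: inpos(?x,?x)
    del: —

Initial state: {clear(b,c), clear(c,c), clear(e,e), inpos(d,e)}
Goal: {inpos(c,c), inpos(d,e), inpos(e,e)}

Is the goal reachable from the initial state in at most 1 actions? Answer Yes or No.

No

1. tag(b,c)  →  {at(c), clear(b,c), clear(e,e), inpos(d,e)}
2. tag(b,e)  →  {at(c), at(e), clear(b,c), inpos(d,e)}
3. bind(c)  →  {at(e), clear(b,c), inpos(c,c), inpos(d,e)}
4. bind(e)  →  {clear(b,c), inpos(c,c), inpos(d,e), inpos(e,e)}
optimal plan length = 4; 4 > 1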